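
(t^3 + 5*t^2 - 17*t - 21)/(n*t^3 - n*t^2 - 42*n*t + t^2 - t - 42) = (-t^3 - 5*t^2 + 17*t + 21)/(-n*t^3 + n*t^2 + 42*n*t - t^2 + t + 42)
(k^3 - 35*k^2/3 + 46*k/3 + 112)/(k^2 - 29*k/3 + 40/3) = (3*k^2 - 11*k - 42)/(3*k - 5)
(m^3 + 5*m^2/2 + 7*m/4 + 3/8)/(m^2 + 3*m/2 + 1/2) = (m^2 + 2*m + 3/4)/(m + 1)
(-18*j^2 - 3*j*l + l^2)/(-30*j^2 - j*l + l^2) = (3*j + l)/(5*j + l)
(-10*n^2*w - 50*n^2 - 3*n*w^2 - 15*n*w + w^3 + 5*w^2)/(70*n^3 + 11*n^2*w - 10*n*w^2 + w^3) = (w + 5)/(-7*n + w)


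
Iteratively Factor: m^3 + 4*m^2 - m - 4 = (m + 1)*(m^2 + 3*m - 4) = (m - 1)*(m + 1)*(m + 4)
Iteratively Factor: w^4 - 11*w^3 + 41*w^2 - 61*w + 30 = (w - 5)*(w^3 - 6*w^2 + 11*w - 6) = (w - 5)*(w - 2)*(w^2 - 4*w + 3) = (w - 5)*(w - 2)*(w - 1)*(w - 3)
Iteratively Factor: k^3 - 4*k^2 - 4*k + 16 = (k - 2)*(k^2 - 2*k - 8) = (k - 4)*(k - 2)*(k + 2)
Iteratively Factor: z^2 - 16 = (z + 4)*(z - 4)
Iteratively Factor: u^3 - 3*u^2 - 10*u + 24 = (u - 2)*(u^2 - u - 12) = (u - 2)*(u + 3)*(u - 4)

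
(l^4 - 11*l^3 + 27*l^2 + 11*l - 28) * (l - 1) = l^5 - 12*l^4 + 38*l^3 - 16*l^2 - 39*l + 28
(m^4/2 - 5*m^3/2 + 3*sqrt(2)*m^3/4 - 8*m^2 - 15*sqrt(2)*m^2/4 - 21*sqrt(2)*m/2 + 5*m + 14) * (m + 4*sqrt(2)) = m^5/2 - 5*m^4/2 + 11*sqrt(2)*m^4/4 - 55*sqrt(2)*m^3/4 - 2*m^3 - 85*sqrt(2)*m^2/2 - 25*m^2 - 70*m + 20*sqrt(2)*m + 56*sqrt(2)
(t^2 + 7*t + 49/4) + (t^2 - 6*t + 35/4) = 2*t^2 + t + 21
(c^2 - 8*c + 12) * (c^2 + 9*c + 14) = c^4 + c^3 - 46*c^2 - 4*c + 168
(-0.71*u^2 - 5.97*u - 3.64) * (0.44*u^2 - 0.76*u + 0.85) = -0.3124*u^4 - 2.0872*u^3 + 2.3321*u^2 - 2.3081*u - 3.094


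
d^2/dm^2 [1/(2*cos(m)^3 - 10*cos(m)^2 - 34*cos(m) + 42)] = ((-65*cos(m) - 40*cos(2*m) + 9*cos(3*m))*(cos(m)^3 - 5*cos(m)^2 - 17*cos(m) + 21)/8 + (-3*cos(m)^2 + 10*cos(m) + 17)^2*sin(m)^2)/(cos(m)^3 - 5*cos(m)^2 - 17*cos(m) + 21)^3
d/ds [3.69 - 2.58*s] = -2.58000000000000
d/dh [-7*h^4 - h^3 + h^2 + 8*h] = -28*h^3 - 3*h^2 + 2*h + 8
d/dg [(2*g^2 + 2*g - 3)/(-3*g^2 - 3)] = 2*(g^2 - 5*g - 1)/(3*(g^4 + 2*g^2 + 1))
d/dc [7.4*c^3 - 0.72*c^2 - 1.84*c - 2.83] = 22.2*c^2 - 1.44*c - 1.84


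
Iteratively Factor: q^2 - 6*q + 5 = (q - 5)*(q - 1)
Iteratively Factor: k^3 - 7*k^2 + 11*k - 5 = (k - 1)*(k^2 - 6*k + 5) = (k - 5)*(k - 1)*(k - 1)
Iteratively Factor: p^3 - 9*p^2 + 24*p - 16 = (p - 4)*(p^2 - 5*p + 4) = (p - 4)*(p - 1)*(p - 4)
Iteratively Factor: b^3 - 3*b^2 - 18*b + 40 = (b - 2)*(b^2 - b - 20) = (b - 2)*(b + 4)*(b - 5)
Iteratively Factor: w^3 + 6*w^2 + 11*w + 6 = (w + 2)*(w^2 + 4*w + 3) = (w + 2)*(w + 3)*(w + 1)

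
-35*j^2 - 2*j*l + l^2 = (-7*j + l)*(5*j + l)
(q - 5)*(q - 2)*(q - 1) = q^3 - 8*q^2 + 17*q - 10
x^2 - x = x*(x - 1)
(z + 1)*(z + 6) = z^2 + 7*z + 6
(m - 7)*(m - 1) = m^2 - 8*m + 7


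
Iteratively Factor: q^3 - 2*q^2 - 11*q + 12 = (q - 1)*(q^2 - q - 12) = (q - 4)*(q - 1)*(q + 3)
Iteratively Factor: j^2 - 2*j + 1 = (j - 1)*(j - 1)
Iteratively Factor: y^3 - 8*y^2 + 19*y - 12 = (y - 4)*(y^2 - 4*y + 3) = (y - 4)*(y - 3)*(y - 1)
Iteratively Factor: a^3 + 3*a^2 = (a)*(a^2 + 3*a) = a*(a + 3)*(a)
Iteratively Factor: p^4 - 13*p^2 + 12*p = (p - 1)*(p^3 + p^2 - 12*p) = (p - 3)*(p - 1)*(p^2 + 4*p) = p*(p - 3)*(p - 1)*(p + 4)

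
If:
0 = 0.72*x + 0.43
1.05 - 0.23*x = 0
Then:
No Solution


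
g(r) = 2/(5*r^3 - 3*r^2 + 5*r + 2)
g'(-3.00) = -0.01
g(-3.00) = -0.01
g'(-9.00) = 0.00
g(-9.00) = 0.00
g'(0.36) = -0.72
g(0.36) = 0.55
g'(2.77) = -0.02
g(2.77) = 0.02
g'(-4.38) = -0.00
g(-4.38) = -0.00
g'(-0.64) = -2.14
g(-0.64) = -0.53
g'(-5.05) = -0.00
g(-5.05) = -0.00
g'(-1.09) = -0.32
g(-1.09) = -0.15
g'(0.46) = -0.63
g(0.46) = 0.48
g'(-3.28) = -0.01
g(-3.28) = -0.01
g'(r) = 2*(-15*r^2 + 6*r - 5)/(5*r^3 - 3*r^2 + 5*r + 2)^2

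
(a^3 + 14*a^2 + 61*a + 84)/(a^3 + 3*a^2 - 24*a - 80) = (a^2 + 10*a + 21)/(a^2 - a - 20)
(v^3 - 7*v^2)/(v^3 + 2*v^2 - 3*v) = v*(v - 7)/(v^2 + 2*v - 3)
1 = 1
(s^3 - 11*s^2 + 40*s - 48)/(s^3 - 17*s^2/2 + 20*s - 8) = 2*(s - 3)/(2*s - 1)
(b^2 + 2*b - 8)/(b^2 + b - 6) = (b + 4)/(b + 3)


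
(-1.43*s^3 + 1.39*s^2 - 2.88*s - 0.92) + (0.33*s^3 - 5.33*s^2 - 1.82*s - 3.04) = -1.1*s^3 - 3.94*s^2 - 4.7*s - 3.96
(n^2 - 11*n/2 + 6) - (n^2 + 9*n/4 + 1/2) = 11/2 - 31*n/4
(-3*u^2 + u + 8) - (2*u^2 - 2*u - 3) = -5*u^2 + 3*u + 11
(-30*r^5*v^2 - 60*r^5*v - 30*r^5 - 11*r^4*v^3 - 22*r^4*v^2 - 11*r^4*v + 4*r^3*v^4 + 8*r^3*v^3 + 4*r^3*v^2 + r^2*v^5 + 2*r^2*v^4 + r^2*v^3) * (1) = -30*r^5*v^2 - 60*r^5*v - 30*r^5 - 11*r^4*v^3 - 22*r^4*v^2 - 11*r^4*v + 4*r^3*v^4 + 8*r^3*v^3 + 4*r^3*v^2 + r^2*v^5 + 2*r^2*v^4 + r^2*v^3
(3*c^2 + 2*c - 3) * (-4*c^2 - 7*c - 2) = -12*c^4 - 29*c^3 - 8*c^2 + 17*c + 6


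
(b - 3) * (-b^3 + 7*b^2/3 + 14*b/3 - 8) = -b^4 + 16*b^3/3 - 7*b^2/3 - 22*b + 24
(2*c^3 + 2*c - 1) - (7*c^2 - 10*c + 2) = 2*c^3 - 7*c^2 + 12*c - 3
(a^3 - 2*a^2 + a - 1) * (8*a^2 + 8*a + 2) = 8*a^5 - 8*a^4 - 6*a^3 - 4*a^2 - 6*a - 2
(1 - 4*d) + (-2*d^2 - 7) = -2*d^2 - 4*d - 6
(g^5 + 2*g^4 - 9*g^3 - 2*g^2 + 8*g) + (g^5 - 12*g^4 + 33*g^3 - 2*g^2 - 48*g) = 2*g^5 - 10*g^4 + 24*g^3 - 4*g^2 - 40*g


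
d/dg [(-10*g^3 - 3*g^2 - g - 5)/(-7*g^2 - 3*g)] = (70*g^4 + 60*g^3 + 2*g^2 - 70*g - 15)/(g^2*(49*g^2 + 42*g + 9))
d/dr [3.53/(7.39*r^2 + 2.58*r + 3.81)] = (-52.1734*r - 9.1074)/(7.39*r^2 + 2.58*r + 3.81)^2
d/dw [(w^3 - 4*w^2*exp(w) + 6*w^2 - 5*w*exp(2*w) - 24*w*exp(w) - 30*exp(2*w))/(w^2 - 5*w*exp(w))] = exp(w) + 1 + 6*exp(w)/w - 6*exp(w)/w^2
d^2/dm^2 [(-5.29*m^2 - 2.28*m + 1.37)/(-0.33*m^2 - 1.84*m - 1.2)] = (-5.92759199999999*m^3 - 13.464198*m^2 - 10.408464*m - 3.024784)/(0.035937*m^6 + 0.601128*m^5 + 3.743784*m^4 + 10.601344*m^3 + 13.61376*m^2 + 7.9488*m + 1.728)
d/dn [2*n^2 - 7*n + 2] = 4*n - 7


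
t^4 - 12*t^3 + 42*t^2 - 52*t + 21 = (t - 7)*(t - 3)*(t - 1)^2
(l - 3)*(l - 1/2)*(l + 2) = l^3 - 3*l^2/2 - 11*l/2 + 3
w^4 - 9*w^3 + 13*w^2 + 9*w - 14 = (w - 7)*(w - 2)*(w - 1)*(w + 1)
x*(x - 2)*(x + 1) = x^3 - x^2 - 2*x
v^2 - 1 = (v - 1)*(v + 1)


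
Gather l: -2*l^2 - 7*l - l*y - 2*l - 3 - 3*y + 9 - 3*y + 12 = -2*l^2 + l*(-y - 9) - 6*y + 18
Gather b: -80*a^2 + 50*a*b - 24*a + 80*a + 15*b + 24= -80*a^2 + 56*a + b*(50*a + 15) + 24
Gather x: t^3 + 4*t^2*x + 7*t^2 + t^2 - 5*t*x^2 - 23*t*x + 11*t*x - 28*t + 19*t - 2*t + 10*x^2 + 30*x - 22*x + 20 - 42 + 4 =t^3 + 8*t^2 - 11*t + x^2*(10 - 5*t) + x*(4*t^2 - 12*t + 8) - 18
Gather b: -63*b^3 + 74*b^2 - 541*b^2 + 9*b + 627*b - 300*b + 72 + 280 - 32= -63*b^3 - 467*b^2 + 336*b + 320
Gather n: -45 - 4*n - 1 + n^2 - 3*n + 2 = n^2 - 7*n - 44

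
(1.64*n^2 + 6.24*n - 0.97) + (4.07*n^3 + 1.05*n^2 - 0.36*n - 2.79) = 4.07*n^3 + 2.69*n^2 + 5.88*n - 3.76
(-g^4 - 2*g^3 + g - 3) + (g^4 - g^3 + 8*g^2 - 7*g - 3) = -3*g^3 + 8*g^2 - 6*g - 6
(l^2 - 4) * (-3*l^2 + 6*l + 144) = -3*l^4 + 6*l^3 + 156*l^2 - 24*l - 576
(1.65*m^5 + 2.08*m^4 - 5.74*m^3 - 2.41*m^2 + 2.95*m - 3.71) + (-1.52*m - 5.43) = 1.65*m^5 + 2.08*m^4 - 5.74*m^3 - 2.41*m^2 + 1.43*m - 9.14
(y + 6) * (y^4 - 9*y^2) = y^5 + 6*y^4 - 9*y^3 - 54*y^2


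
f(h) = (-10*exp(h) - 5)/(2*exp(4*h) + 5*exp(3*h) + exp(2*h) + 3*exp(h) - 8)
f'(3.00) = 0.00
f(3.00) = 0.00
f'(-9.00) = 0.00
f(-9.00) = 0.63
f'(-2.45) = 0.14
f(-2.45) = 0.76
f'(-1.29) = 0.61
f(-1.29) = 1.11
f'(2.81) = 0.00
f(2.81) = -0.00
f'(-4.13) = 0.02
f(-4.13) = 0.65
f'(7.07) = 0.00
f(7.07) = -0.00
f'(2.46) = 0.01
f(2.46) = -0.00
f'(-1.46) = 0.47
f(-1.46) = 1.02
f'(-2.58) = 0.12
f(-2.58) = 0.74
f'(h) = (-10*exp(h) - 5)*(-8*exp(4*h) - 15*exp(3*h) - 2*exp(2*h) - 3*exp(h))/(2*exp(4*h) + 5*exp(3*h) + exp(2*h) + 3*exp(h) - 8)^2 - 10*exp(h)/(2*exp(4*h) + 5*exp(3*h) + exp(2*h) + 3*exp(h) - 8)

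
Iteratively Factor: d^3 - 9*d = (d)*(d^2 - 9) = d*(d - 3)*(d + 3)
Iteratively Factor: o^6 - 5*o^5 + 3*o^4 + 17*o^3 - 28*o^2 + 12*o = (o + 2)*(o^5 - 7*o^4 + 17*o^3 - 17*o^2 + 6*o) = o*(o + 2)*(o^4 - 7*o^3 + 17*o^2 - 17*o + 6) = o*(o - 3)*(o + 2)*(o^3 - 4*o^2 + 5*o - 2) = o*(o - 3)*(o - 2)*(o + 2)*(o^2 - 2*o + 1) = o*(o - 3)*(o - 2)*(o - 1)*(o + 2)*(o - 1)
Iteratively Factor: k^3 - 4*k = (k)*(k^2 - 4) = k*(k + 2)*(k - 2)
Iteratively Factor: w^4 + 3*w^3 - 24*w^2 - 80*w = (w + 4)*(w^3 - w^2 - 20*w) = w*(w + 4)*(w^2 - w - 20) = w*(w - 5)*(w + 4)*(w + 4)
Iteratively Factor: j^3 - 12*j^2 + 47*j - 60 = (j - 3)*(j^2 - 9*j + 20) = (j - 5)*(j - 3)*(j - 4)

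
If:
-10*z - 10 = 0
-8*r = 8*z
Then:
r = 1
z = -1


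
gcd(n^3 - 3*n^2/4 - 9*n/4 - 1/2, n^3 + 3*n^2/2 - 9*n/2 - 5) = n^2 - n - 2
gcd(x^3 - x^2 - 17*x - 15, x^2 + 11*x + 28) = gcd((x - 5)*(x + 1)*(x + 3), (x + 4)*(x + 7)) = 1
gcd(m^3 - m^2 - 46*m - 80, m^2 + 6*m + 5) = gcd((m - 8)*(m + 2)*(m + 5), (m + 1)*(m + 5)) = m + 5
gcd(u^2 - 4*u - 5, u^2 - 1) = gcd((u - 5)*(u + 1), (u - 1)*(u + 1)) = u + 1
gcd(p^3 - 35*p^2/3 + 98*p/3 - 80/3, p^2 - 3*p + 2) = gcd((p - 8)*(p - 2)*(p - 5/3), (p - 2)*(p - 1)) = p - 2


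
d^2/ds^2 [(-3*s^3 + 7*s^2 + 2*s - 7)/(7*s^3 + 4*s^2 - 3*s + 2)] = 2*(427*s^6 + 105*s^5 - 1197*s^4 - 2099*s^3 - 177*s^2 + 462*s + 33)/(343*s^9 + 588*s^8 - 105*s^7 - 146*s^6 + 381*s^5 - 48*s^4 - 87*s^3 + 102*s^2 - 36*s + 8)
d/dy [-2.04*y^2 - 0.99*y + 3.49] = -4.08*y - 0.99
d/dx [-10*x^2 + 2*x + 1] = 2 - 20*x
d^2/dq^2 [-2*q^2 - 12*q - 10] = -4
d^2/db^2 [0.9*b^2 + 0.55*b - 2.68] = 1.80000000000000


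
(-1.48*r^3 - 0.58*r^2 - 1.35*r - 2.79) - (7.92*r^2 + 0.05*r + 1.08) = -1.48*r^3 - 8.5*r^2 - 1.4*r - 3.87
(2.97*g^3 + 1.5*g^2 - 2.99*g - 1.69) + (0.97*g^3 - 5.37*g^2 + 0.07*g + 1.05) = 3.94*g^3 - 3.87*g^2 - 2.92*g - 0.64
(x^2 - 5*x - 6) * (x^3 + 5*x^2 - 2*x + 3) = x^5 - 33*x^3 - 17*x^2 - 3*x - 18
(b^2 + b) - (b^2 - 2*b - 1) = 3*b + 1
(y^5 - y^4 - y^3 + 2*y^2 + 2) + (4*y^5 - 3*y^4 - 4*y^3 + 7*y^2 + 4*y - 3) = 5*y^5 - 4*y^4 - 5*y^3 + 9*y^2 + 4*y - 1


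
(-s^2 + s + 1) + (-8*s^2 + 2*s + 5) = -9*s^2 + 3*s + 6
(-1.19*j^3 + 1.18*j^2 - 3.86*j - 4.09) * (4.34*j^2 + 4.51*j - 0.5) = -5.1646*j^5 - 0.245699999999999*j^4 - 10.8356*j^3 - 35.7492*j^2 - 16.5159*j + 2.045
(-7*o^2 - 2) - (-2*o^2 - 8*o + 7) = -5*o^2 + 8*o - 9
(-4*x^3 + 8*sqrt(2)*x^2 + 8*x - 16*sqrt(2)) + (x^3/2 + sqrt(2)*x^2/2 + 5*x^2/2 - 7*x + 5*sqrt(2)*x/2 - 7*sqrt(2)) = -7*x^3/2 + 5*x^2/2 + 17*sqrt(2)*x^2/2 + x + 5*sqrt(2)*x/2 - 23*sqrt(2)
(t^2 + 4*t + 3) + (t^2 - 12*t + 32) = 2*t^2 - 8*t + 35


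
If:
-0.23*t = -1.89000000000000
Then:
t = 8.22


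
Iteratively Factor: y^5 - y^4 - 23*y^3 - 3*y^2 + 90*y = (y - 5)*(y^4 + 4*y^3 - 3*y^2 - 18*y) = (y - 5)*(y + 3)*(y^3 + y^2 - 6*y) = (y - 5)*(y - 2)*(y + 3)*(y^2 + 3*y) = y*(y - 5)*(y - 2)*(y + 3)*(y + 3)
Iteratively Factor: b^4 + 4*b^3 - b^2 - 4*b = (b + 1)*(b^3 + 3*b^2 - 4*b) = (b - 1)*(b + 1)*(b^2 + 4*b) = b*(b - 1)*(b + 1)*(b + 4)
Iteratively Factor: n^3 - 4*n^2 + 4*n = (n - 2)*(n^2 - 2*n) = n*(n - 2)*(n - 2)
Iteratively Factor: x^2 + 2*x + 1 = (x + 1)*(x + 1)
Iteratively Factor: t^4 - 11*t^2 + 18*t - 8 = (t + 4)*(t^3 - 4*t^2 + 5*t - 2) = (t - 1)*(t + 4)*(t^2 - 3*t + 2) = (t - 2)*(t - 1)*(t + 4)*(t - 1)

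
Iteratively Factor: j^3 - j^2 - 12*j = (j)*(j^2 - j - 12) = j*(j + 3)*(j - 4)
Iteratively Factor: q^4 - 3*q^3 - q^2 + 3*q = (q + 1)*(q^3 - 4*q^2 + 3*q) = (q - 1)*(q + 1)*(q^2 - 3*q) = (q - 3)*(q - 1)*(q + 1)*(q)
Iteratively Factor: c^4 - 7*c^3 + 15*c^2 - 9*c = (c - 3)*(c^3 - 4*c^2 + 3*c) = (c - 3)^2*(c^2 - c) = c*(c - 3)^2*(c - 1)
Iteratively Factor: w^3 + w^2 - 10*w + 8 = (w + 4)*(w^2 - 3*w + 2) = (w - 1)*(w + 4)*(w - 2)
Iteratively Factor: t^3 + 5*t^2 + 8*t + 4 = (t + 2)*(t^2 + 3*t + 2) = (t + 1)*(t + 2)*(t + 2)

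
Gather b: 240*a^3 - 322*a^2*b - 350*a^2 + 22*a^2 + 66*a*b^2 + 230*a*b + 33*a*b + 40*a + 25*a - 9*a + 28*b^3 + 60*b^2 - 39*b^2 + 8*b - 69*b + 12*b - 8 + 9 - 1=240*a^3 - 328*a^2 + 56*a + 28*b^3 + b^2*(66*a + 21) + b*(-322*a^2 + 263*a - 49)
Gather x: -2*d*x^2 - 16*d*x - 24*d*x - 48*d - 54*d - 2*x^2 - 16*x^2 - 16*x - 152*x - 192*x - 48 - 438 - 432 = -102*d + x^2*(-2*d - 18) + x*(-40*d - 360) - 918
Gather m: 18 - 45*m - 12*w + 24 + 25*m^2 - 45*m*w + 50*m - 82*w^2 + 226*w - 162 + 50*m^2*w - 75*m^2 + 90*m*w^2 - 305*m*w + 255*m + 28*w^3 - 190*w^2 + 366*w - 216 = m^2*(50*w - 50) + m*(90*w^2 - 350*w + 260) + 28*w^3 - 272*w^2 + 580*w - 336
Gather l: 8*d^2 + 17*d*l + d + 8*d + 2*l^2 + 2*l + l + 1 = 8*d^2 + 9*d + 2*l^2 + l*(17*d + 3) + 1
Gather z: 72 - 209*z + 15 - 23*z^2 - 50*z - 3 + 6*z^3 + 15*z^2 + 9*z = 6*z^3 - 8*z^2 - 250*z + 84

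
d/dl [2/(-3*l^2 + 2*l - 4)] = 4*(3*l - 1)/(3*l^2 - 2*l + 4)^2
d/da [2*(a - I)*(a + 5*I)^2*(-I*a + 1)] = -8*I*a^3 + 60*a^2 + 96*I*a + 20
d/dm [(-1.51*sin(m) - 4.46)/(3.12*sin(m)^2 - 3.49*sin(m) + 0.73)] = (4.7112*sin(m)^2 + 27.8304*sin(m) - 16.6677)*cos(m)/(9.7344*sin(m)^4 - 21.7776*sin(m)^3 + 16.7353*sin(m)^2 - 5.0954*sin(m) + 0.5329)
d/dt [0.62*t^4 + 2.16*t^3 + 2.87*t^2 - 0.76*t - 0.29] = 2.48*t^3 + 6.48*t^2 + 5.74*t - 0.76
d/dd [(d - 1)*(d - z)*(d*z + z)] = z*(3*d^2 - 2*d*z - 1)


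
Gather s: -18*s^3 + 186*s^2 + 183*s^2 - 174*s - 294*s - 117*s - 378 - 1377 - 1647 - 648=-18*s^3 + 369*s^2 - 585*s - 4050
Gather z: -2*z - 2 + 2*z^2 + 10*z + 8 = 2*z^2 + 8*z + 6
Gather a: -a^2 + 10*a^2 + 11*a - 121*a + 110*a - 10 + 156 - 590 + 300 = 9*a^2 - 144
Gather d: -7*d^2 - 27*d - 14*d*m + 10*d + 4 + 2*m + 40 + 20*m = -7*d^2 + d*(-14*m - 17) + 22*m + 44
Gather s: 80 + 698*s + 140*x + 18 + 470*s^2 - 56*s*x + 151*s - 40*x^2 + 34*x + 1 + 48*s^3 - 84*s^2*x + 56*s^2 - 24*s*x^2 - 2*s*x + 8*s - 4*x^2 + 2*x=48*s^3 + s^2*(526 - 84*x) + s*(-24*x^2 - 58*x + 857) - 44*x^2 + 176*x + 99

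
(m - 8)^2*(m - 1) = m^3 - 17*m^2 + 80*m - 64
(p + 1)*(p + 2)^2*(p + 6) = p^4 + 11*p^3 + 38*p^2 + 52*p + 24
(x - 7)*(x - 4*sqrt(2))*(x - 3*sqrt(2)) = x^3 - 7*sqrt(2)*x^2 - 7*x^2 + 24*x + 49*sqrt(2)*x - 168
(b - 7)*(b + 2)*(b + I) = b^3 - 5*b^2 + I*b^2 - 14*b - 5*I*b - 14*I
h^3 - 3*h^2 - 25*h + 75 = (h - 5)*(h - 3)*(h + 5)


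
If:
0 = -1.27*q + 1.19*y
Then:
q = 0.937007874015748*y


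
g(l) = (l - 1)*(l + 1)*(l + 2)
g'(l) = (l - 1)*(l + 1) + (l - 1)*(l + 2) + (l + 1)*(l + 2) = 3*l^2 + 4*l - 1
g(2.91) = 36.67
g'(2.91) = 36.04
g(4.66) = 137.97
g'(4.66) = 82.79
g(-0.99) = -0.02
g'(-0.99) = -2.02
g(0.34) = -2.07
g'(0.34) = 0.71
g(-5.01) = -72.54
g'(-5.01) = 54.26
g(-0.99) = -0.02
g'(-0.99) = -2.02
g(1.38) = 3.06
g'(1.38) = 10.23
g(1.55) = 4.98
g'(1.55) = 12.41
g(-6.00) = -140.00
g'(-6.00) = 83.00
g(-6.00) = -140.00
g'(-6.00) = 83.00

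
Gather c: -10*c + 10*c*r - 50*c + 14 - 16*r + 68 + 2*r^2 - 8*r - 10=c*(10*r - 60) + 2*r^2 - 24*r + 72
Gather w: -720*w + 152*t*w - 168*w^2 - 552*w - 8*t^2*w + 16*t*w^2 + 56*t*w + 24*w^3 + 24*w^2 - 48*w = 24*w^3 + w^2*(16*t - 144) + w*(-8*t^2 + 208*t - 1320)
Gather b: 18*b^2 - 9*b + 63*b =18*b^2 + 54*b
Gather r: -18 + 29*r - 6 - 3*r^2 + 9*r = -3*r^2 + 38*r - 24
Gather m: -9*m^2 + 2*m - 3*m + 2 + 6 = -9*m^2 - m + 8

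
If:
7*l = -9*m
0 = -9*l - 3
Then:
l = -1/3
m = 7/27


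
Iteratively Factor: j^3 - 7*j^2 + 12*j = (j - 4)*(j^2 - 3*j) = (j - 4)*(j - 3)*(j)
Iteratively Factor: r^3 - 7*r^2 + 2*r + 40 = (r - 4)*(r^2 - 3*r - 10) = (r - 4)*(r + 2)*(r - 5)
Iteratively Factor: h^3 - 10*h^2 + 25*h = (h)*(h^2 - 10*h + 25) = h*(h - 5)*(h - 5)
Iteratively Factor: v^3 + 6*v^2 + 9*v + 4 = (v + 4)*(v^2 + 2*v + 1) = (v + 1)*(v + 4)*(v + 1)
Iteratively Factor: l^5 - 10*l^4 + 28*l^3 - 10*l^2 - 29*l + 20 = (l - 1)*(l^4 - 9*l^3 + 19*l^2 + 9*l - 20) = (l - 1)*(l + 1)*(l^3 - 10*l^2 + 29*l - 20) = (l - 4)*(l - 1)*(l + 1)*(l^2 - 6*l + 5) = (l - 4)*(l - 1)^2*(l + 1)*(l - 5)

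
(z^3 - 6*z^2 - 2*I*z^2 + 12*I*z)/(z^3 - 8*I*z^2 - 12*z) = (z - 6)/(z - 6*I)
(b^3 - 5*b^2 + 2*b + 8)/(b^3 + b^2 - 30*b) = (b^3 - 5*b^2 + 2*b + 8)/(b*(b^2 + b - 30))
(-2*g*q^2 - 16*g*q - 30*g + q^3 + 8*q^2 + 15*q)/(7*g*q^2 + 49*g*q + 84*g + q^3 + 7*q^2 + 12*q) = (-2*g*q - 10*g + q^2 + 5*q)/(7*g*q + 28*g + q^2 + 4*q)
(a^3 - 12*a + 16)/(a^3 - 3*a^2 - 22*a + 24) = (a^2 - 4*a + 4)/(a^2 - 7*a + 6)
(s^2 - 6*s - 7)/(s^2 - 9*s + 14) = (s + 1)/(s - 2)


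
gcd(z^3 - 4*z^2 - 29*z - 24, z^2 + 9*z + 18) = z + 3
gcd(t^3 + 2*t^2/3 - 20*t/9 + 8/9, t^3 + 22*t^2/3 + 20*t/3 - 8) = t^2 + 4*t/3 - 4/3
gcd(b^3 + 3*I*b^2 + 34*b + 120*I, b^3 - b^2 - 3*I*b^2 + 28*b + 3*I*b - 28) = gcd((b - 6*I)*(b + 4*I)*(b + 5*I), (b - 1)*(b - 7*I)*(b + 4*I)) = b + 4*I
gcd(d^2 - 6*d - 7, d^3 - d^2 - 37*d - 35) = d^2 - 6*d - 7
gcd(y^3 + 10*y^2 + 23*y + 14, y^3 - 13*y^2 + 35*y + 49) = y + 1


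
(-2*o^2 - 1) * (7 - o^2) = 2*o^4 - 13*o^2 - 7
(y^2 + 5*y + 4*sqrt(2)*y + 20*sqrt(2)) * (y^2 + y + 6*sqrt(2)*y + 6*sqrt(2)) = y^4 + 6*y^3 + 10*sqrt(2)*y^3 + 53*y^2 + 60*sqrt(2)*y^2 + 50*sqrt(2)*y + 288*y + 240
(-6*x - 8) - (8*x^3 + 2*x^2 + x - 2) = -8*x^3 - 2*x^2 - 7*x - 6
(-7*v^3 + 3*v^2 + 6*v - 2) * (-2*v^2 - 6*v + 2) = 14*v^5 + 36*v^4 - 44*v^3 - 26*v^2 + 24*v - 4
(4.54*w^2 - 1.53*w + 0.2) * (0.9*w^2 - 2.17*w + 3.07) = 4.086*w^4 - 11.2288*w^3 + 17.4379*w^2 - 5.1311*w + 0.614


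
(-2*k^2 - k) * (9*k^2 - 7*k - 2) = -18*k^4 + 5*k^3 + 11*k^2 + 2*k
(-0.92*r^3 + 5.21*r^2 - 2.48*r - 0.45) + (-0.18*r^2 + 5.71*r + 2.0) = -0.92*r^3 + 5.03*r^2 + 3.23*r + 1.55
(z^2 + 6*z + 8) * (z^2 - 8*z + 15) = z^4 - 2*z^3 - 25*z^2 + 26*z + 120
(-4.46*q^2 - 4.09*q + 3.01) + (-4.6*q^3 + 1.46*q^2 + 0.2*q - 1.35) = -4.6*q^3 - 3.0*q^2 - 3.89*q + 1.66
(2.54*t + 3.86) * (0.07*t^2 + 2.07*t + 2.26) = 0.1778*t^3 + 5.528*t^2 + 13.7306*t + 8.7236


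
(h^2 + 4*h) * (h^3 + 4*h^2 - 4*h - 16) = h^5 + 8*h^4 + 12*h^3 - 32*h^2 - 64*h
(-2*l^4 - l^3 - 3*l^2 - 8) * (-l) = 2*l^5 + l^4 + 3*l^3 + 8*l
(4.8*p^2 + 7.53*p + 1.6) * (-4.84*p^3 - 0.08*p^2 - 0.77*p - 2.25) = -23.232*p^5 - 36.8292*p^4 - 12.0424*p^3 - 16.7261*p^2 - 18.1745*p - 3.6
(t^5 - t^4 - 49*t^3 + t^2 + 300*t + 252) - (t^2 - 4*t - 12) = t^5 - t^4 - 49*t^3 + 304*t + 264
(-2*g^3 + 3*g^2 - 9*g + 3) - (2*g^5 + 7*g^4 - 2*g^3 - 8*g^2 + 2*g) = -2*g^5 - 7*g^4 + 11*g^2 - 11*g + 3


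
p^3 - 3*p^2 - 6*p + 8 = (p - 4)*(p - 1)*(p + 2)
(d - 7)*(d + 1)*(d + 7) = d^3 + d^2 - 49*d - 49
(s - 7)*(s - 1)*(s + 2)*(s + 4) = s^4 - 2*s^3 - 33*s^2 - 22*s + 56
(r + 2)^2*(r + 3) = r^3 + 7*r^2 + 16*r + 12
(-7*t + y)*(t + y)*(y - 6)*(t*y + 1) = -7*t^3*y^2 + 42*t^3*y - 6*t^2*y^3 + 36*t^2*y^2 - 7*t^2*y + 42*t^2 + t*y^4 - 6*t*y^3 - 6*t*y^2 + 36*t*y + y^3 - 6*y^2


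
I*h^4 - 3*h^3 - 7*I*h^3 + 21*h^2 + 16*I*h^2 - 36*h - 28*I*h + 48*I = (h - 4)*(h - 3)*(h + 4*I)*(I*h + 1)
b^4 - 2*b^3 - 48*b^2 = b^2*(b - 8)*(b + 6)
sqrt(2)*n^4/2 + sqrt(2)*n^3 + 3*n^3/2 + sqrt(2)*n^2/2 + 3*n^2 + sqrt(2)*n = n*(n + 2)*(n + sqrt(2))*(sqrt(2)*n/2 + 1/2)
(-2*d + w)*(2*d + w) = -4*d^2 + w^2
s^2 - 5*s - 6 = (s - 6)*(s + 1)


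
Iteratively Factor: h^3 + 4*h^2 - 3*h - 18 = (h + 3)*(h^2 + h - 6) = (h - 2)*(h + 3)*(h + 3)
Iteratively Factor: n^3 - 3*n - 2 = (n + 1)*(n^2 - n - 2) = (n - 2)*(n + 1)*(n + 1)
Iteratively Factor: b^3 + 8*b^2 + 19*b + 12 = (b + 3)*(b^2 + 5*b + 4) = (b + 3)*(b + 4)*(b + 1)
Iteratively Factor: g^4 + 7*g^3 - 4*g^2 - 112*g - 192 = (g + 3)*(g^3 + 4*g^2 - 16*g - 64) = (g - 4)*(g + 3)*(g^2 + 8*g + 16) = (g - 4)*(g + 3)*(g + 4)*(g + 4)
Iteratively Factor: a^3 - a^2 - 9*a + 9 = (a - 3)*(a^2 + 2*a - 3) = (a - 3)*(a + 3)*(a - 1)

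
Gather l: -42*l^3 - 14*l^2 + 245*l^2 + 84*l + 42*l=-42*l^3 + 231*l^2 + 126*l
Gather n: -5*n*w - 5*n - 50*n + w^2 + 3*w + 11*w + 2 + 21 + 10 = n*(-5*w - 55) + w^2 + 14*w + 33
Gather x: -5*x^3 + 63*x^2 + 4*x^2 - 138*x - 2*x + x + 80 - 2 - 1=-5*x^3 + 67*x^2 - 139*x + 77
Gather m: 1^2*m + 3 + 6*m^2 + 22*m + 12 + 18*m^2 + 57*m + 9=24*m^2 + 80*m + 24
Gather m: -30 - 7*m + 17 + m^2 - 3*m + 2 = m^2 - 10*m - 11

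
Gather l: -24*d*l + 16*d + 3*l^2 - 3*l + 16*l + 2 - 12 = 16*d + 3*l^2 + l*(13 - 24*d) - 10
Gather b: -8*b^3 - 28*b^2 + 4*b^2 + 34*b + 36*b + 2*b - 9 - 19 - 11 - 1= -8*b^3 - 24*b^2 + 72*b - 40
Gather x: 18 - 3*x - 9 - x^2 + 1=-x^2 - 3*x + 10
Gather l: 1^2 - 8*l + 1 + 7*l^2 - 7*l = 7*l^2 - 15*l + 2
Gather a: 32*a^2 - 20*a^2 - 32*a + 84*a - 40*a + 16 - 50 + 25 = 12*a^2 + 12*a - 9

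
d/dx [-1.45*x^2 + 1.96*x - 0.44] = 1.96 - 2.9*x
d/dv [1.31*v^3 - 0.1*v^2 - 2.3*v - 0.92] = 3.93*v^2 - 0.2*v - 2.3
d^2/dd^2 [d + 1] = 0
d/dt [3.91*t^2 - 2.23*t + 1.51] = 7.82*t - 2.23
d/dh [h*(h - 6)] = 2*h - 6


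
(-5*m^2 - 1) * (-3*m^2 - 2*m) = 15*m^4 + 10*m^3 + 3*m^2 + 2*m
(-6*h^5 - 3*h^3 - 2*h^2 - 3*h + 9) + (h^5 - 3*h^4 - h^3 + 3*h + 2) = -5*h^5 - 3*h^4 - 4*h^3 - 2*h^2 + 11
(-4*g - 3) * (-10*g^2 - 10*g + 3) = 40*g^3 + 70*g^2 + 18*g - 9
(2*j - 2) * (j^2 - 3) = 2*j^3 - 2*j^2 - 6*j + 6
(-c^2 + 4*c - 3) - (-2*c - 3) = -c^2 + 6*c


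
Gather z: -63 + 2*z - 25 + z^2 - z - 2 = z^2 + z - 90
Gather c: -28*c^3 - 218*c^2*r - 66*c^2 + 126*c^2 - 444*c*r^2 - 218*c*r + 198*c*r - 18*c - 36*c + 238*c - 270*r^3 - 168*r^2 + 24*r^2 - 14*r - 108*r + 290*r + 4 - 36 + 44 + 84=-28*c^3 + c^2*(60 - 218*r) + c*(-444*r^2 - 20*r + 184) - 270*r^3 - 144*r^2 + 168*r + 96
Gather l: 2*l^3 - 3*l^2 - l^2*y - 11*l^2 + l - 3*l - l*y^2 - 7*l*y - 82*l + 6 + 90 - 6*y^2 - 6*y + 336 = 2*l^3 + l^2*(-y - 14) + l*(-y^2 - 7*y - 84) - 6*y^2 - 6*y + 432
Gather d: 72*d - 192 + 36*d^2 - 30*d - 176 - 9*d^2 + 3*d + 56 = 27*d^2 + 45*d - 312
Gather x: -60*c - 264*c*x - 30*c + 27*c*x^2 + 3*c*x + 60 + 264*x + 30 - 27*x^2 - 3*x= -90*c + x^2*(27*c - 27) + x*(261 - 261*c) + 90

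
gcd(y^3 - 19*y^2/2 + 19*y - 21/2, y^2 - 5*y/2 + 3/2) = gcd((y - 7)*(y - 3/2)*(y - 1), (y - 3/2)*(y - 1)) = y^2 - 5*y/2 + 3/2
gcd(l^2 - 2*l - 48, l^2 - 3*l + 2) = 1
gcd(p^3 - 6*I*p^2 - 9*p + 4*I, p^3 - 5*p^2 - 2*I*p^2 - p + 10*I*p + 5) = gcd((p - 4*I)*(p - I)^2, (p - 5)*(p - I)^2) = p^2 - 2*I*p - 1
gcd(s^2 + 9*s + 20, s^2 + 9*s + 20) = s^2 + 9*s + 20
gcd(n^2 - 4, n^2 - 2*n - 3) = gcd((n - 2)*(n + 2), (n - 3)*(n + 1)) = 1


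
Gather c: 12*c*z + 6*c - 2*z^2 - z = c*(12*z + 6) - 2*z^2 - z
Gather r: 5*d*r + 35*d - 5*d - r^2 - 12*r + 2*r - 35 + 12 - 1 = 30*d - r^2 + r*(5*d - 10) - 24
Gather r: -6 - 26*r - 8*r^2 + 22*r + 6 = -8*r^2 - 4*r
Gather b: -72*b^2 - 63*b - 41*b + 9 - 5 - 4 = -72*b^2 - 104*b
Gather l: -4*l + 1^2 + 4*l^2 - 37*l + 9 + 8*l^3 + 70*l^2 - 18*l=8*l^3 + 74*l^2 - 59*l + 10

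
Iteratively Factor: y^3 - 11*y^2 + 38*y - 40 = (y - 2)*(y^2 - 9*y + 20) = (y - 5)*(y - 2)*(y - 4)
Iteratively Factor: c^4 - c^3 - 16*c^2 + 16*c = (c + 4)*(c^3 - 5*c^2 + 4*c) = (c - 4)*(c + 4)*(c^2 - c) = (c - 4)*(c - 1)*(c + 4)*(c)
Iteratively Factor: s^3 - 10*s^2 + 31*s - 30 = (s - 5)*(s^2 - 5*s + 6) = (s - 5)*(s - 3)*(s - 2)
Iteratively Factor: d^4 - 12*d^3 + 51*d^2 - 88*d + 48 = (d - 4)*(d^3 - 8*d^2 + 19*d - 12) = (d - 4)^2*(d^2 - 4*d + 3) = (d - 4)^2*(d - 1)*(d - 3)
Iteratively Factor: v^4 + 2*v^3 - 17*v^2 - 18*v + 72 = (v - 2)*(v^3 + 4*v^2 - 9*v - 36) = (v - 3)*(v - 2)*(v^2 + 7*v + 12) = (v - 3)*(v - 2)*(v + 3)*(v + 4)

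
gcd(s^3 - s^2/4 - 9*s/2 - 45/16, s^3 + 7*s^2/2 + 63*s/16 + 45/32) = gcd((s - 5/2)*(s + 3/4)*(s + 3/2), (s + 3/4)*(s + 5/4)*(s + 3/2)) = s^2 + 9*s/4 + 9/8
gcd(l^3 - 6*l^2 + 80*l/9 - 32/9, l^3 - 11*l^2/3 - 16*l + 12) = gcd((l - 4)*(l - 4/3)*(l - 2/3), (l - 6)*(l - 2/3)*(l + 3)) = l - 2/3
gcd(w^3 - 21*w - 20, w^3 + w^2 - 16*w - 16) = w^2 + 5*w + 4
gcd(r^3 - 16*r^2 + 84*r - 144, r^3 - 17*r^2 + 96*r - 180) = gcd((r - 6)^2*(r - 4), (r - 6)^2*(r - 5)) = r^2 - 12*r + 36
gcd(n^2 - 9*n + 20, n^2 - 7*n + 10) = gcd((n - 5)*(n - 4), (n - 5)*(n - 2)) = n - 5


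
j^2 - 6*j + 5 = (j - 5)*(j - 1)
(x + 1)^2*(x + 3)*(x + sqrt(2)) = x^4 + sqrt(2)*x^3 + 5*x^3 + 7*x^2 + 5*sqrt(2)*x^2 + 3*x + 7*sqrt(2)*x + 3*sqrt(2)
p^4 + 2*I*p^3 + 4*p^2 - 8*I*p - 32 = (p - 2)*(p + 2)*(p - 2*I)*(p + 4*I)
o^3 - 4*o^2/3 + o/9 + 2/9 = (o - 1)*(o - 2/3)*(o + 1/3)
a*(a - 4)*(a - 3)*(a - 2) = a^4 - 9*a^3 + 26*a^2 - 24*a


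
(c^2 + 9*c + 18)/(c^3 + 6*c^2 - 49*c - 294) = (c + 3)/(c^2 - 49)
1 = 1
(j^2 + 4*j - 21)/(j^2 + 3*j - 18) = (j + 7)/(j + 6)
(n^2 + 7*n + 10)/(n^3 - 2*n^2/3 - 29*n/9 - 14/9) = 9*(n^2 + 7*n + 10)/(9*n^3 - 6*n^2 - 29*n - 14)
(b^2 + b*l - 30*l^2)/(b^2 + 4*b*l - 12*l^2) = (b - 5*l)/(b - 2*l)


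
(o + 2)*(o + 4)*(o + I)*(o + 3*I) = o^4 + 6*o^3 + 4*I*o^3 + 5*o^2 + 24*I*o^2 - 18*o + 32*I*o - 24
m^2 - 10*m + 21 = (m - 7)*(m - 3)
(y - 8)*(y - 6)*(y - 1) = y^3 - 15*y^2 + 62*y - 48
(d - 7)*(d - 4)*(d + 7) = d^3 - 4*d^2 - 49*d + 196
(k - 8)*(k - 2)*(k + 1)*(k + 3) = k^4 - 6*k^3 - 21*k^2 + 34*k + 48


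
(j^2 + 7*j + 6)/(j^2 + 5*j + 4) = (j + 6)/(j + 4)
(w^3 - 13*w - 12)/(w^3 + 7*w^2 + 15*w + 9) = (w - 4)/(w + 3)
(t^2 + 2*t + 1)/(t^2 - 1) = (t + 1)/(t - 1)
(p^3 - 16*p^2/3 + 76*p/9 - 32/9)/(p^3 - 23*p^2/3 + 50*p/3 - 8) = (3*p^2 - 14*p + 16)/(3*(p^2 - 7*p + 12))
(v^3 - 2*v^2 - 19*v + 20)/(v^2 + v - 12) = (v^2 - 6*v + 5)/(v - 3)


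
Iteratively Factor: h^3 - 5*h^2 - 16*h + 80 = (h - 5)*(h^2 - 16) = (h - 5)*(h - 4)*(h + 4)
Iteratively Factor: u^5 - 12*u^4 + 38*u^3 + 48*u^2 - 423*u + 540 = (u + 3)*(u^4 - 15*u^3 + 83*u^2 - 201*u + 180) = (u - 4)*(u + 3)*(u^3 - 11*u^2 + 39*u - 45) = (u - 4)*(u - 3)*(u + 3)*(u^2 - 8*u + 15) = (u - 5)*(u - 4)*(u - 3)*(u + 3)*(u - 3)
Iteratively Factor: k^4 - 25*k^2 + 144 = (k + 4)*(k^3 - 4*k^2 - 9*k + 36) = (k + 3)*(k + 4)*(k^2 - 7*k + 12) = (k - 4)*(k + 3)*(k + 4)*(k - 3)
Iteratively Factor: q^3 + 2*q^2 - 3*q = (q - 1)*(q^2 + 3*q) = (q - 1)*(q + 3)*(q)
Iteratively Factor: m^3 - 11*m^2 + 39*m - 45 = (m - 3)*(m^2 - 8*m + 15) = (m - 5)*(m - 3)*(m - 3)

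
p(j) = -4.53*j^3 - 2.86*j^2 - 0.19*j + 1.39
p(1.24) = -11.88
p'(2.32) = -86.61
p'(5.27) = -407.77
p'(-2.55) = -73.97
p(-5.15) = 545.27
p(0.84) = -3.47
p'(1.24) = -28.18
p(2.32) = -71.01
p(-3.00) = 98.53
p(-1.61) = 13.19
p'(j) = -13.59*j^2 - 5.72*j - 0.19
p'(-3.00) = -105.34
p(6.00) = -1081.19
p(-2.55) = 58.39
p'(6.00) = -523.75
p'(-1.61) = -26.21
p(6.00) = -1081.19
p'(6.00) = -523.75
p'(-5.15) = -331.17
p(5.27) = -742.07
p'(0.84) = -14.58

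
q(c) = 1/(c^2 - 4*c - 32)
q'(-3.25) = 0.15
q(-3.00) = -0.09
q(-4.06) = 1.38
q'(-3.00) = 0.08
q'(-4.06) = 23.15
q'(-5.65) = 0.03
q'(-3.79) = 1.89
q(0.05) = -0.03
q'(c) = (4 - 2*c)/(c^2 - 4*c - 32)^2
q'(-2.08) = 0.02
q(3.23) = -0.03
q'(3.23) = -0.00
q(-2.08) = -0.05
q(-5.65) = 0.04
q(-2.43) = -0.06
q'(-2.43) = 0.03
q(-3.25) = -0.12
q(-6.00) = 0.04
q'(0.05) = 0.00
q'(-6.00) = 0.02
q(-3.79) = -0.40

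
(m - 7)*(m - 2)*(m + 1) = m^3 - 8*m^2 + 5*m + 14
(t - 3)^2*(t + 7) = t^3 + t^2 - 33*t + 63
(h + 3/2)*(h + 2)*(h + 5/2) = h^3 + 6*h^2 + 47*h/4 + 15/2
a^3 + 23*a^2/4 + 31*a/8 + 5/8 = (a + 1/4)*(a + 1/2)*(a + 5)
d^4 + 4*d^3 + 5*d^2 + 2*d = d*(d + 1)^2*(d + 2)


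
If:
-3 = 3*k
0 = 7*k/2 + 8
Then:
No Solution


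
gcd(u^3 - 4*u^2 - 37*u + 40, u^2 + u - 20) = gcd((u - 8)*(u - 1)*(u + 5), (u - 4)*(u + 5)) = u + 5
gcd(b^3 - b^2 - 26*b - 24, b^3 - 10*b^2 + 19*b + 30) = b^2 - 5*b - 6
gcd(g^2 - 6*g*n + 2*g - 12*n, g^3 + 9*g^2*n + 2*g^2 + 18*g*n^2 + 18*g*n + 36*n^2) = g + 2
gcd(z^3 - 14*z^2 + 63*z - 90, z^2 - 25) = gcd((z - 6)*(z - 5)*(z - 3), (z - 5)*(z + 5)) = z - 5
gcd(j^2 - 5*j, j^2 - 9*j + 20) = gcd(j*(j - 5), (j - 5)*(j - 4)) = j - 5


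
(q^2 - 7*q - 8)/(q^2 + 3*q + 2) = (q - 8)/(q + 2)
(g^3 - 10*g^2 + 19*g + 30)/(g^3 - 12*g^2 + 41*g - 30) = (g + 1)/(g - 1)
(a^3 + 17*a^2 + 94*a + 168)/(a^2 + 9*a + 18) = (a^2 + 11*a + 28)/(a + 3)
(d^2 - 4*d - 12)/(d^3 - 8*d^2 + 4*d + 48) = 1/(d - 4)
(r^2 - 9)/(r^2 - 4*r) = (r^2 - 9)/(r*(r - 4))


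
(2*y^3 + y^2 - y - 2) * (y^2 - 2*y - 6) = 2*y^5 - 3*y^4 - 15*y^3 - 6*y^2 + 10*y + 12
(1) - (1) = 0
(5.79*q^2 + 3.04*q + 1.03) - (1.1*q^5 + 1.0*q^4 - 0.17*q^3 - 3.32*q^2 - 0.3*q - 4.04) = -1.1*q^5 - 1.0*q^4 + 0.17*q^3 + 9.11*q^2 + 3.34*q + 5.07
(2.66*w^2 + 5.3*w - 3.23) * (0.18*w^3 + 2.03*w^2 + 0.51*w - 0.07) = 0.4788*w^5 + 6.3538*w^4 + 11.5342*w^3 - 4.0401*w^2 - 2.0183*w + 0.2261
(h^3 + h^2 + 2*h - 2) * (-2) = -2*h^3 - 2*h^2 - 4*h + 4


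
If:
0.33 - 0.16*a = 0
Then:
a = 2.06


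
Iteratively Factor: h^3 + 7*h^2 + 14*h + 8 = (h + 4)*(h^2 + 3*h + 2) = (h + 1)*(h + 4)*(h + 2)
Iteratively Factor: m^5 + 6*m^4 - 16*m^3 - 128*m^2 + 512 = (m + 4)*(m^4 + 2*m^3 - 24*m^2 - 32*m + 128) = (m + 4)^2*(m^3 - 2*m^2 - 16*m + 32) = (m - 4)*(m + 4)^2*(m^2 + 2*m - 8) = (m - 4)*(m - 2)*(m + 4)^2*(m + 4)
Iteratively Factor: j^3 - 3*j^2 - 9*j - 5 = (j + 1)*(j^2 - 4*j - 5) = (j + 1)^2*(j - 5)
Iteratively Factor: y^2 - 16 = (y + 4)*(y - 4)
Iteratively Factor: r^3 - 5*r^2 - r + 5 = (r + 1)*(r^2 - 6*r + 5) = (r - 5)*(r + 1)*(r - 1)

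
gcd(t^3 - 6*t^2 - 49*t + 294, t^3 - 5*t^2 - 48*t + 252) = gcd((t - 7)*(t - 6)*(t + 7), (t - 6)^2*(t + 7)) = t^2 + t - 42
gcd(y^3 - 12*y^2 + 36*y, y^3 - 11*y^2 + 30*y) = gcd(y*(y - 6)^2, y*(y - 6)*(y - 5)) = y^2 - 6*y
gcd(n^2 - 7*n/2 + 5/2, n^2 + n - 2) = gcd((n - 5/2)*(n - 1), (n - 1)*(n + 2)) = n - 1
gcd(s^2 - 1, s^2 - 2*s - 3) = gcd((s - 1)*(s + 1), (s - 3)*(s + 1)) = s + 1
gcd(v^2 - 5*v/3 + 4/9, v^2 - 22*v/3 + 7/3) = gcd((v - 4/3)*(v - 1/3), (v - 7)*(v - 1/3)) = v - 1/3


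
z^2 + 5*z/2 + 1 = (z + 1/2)*(z + 2)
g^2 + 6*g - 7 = (g - 1)*(g + 7)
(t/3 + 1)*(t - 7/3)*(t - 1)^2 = t^4/3 - 4*t^3/9 - 22*t^2/9 + 44*t/9 - 7/3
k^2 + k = k*(k + 1)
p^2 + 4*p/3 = p*(p + 4/3)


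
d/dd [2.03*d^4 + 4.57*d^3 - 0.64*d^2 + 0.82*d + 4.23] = 8.12*d^3 + 13.71*d^2 - 1.28*d + 0.82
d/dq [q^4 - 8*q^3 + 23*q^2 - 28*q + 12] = 4*q^3 - 24*q^2 + 46*q - 28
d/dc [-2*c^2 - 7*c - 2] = -4*c - 7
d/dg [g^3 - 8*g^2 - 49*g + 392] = 3*g^2 - 16*g - 49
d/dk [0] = 0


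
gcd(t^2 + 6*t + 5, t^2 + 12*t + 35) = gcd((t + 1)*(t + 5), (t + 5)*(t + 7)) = t + 5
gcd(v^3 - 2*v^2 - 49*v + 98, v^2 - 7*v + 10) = v - 2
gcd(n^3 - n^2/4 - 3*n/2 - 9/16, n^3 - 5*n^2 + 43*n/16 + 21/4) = n + 3/4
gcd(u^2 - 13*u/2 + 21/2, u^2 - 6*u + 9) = u - 3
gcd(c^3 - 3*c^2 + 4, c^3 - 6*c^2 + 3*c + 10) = c^2 - c - 2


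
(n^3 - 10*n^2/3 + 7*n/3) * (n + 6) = n^4 + 8*n^3/3 - 53*n^2/3 + 14*n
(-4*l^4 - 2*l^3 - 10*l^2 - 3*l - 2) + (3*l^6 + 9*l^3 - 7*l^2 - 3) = 3*l^6 - 4*l^4 + 7*l^3 - 17*l^2 - 3*l - 5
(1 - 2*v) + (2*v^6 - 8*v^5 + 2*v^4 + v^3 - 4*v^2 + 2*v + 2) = 2*v^6 - 8*v^5 + 2*v^4 + v^3 - 4*v^2 + 3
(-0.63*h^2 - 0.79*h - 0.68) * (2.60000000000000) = -1.638*h^2 - 2.054*h - 1.768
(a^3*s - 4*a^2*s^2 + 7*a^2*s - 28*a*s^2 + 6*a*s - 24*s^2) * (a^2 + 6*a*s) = a^5*s + 2*a^4*s^2 + 7*a^4*s - 24*a^3*s^3 + 14*a^3*s^2 + 6*a^3*s - 168*a^2*s^3 + 12*a^2*s^2 - 144*a*s^3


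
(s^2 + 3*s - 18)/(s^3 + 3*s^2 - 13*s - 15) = (s + 6)/(s^2 + 6*s + 5)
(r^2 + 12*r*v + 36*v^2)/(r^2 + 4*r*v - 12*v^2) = (r + 6*v)/(r - 2*v)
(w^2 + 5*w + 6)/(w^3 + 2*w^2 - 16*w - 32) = (w + 3)/(w^2 - 16)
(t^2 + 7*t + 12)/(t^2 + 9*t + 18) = (t + 4)/(t + 6)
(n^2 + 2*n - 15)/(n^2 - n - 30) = (n - 3)/(n - 6)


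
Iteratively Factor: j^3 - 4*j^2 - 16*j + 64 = (j - 4)*(j^2 - 16) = (j - 4)^2*(j + 4)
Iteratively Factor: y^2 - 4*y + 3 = (y - 3)*(y - 1)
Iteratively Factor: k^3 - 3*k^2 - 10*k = (k - 5)*(k^2 + 2*k) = k*(k - 5)*(k + 2)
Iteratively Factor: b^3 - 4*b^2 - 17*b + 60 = (b + 4)*(b^2 - 8*b + 15) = (b - 5)*(b + 4)*(b - 3)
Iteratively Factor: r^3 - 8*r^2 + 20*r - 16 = (r - 2)*(r^2 - 6*r + 8) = (r - 4)*(r - 2)*(r - 2)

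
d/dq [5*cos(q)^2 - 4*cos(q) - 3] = 2*(2 - 5*cos(q))*sin(q)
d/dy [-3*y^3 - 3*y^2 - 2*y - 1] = -9*y^2 - 6*y - 2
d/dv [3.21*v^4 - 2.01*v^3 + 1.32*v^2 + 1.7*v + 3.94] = 12.84*v^3 - 6.03*v^2 + 2.64*v + 1.7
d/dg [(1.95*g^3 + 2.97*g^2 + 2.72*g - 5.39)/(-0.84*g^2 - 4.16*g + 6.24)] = (-1.638*g^4 - 16.224*g^3 + 26.4336*g^2 + 28.0104*g - 5.4496)/(0.7056*g^4 + 6.9888*g^3 + 6.8224*g^2 - 51.9168*g + 38.9376)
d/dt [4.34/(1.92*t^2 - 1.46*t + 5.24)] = (6.3364 - 16.6656*t)/(1.92*t^2 - 1.46*t + 5.24)^2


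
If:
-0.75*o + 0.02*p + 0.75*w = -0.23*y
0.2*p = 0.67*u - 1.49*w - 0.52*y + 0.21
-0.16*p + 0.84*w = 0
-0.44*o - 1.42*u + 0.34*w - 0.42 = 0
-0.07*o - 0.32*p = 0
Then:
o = 0.01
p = -0.00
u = -0.30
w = -0.00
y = 0.02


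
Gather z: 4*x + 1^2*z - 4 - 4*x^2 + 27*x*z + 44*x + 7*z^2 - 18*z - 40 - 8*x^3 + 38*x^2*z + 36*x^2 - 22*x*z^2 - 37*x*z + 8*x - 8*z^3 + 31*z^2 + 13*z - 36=-8*x^3 + 32*x^2 + 56*x - 8*z^3 + z^2*(38 - 22*x) + z*(38*x^2 - 10*x - 4) - 80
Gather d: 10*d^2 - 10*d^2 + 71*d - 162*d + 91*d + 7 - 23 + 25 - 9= 0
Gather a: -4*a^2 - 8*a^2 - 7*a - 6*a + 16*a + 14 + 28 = -12*a^2 + 3*a + 42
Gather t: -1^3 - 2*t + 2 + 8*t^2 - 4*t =8*t^2 - 6*t + 1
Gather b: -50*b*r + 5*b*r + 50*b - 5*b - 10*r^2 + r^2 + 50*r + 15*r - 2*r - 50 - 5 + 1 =b*(45 - 45*r) - 9*r^2 + 63*r - 54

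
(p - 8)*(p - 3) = p^2 - 11*p + 24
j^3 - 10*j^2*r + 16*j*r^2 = j*(j - 8*r)*(j - 2*r)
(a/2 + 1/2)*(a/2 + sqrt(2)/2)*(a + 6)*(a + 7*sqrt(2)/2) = a^4/4 + 9*sqrt(2)*a^3/8 + 7*a^3/4 + 13*a^2/4 + 63*sqrt(2)*a^2/8 + 27*sqrt(2)*a/4 + 49*a/4 + 21/2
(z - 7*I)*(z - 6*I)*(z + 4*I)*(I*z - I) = I*z^4 + 9*z^3 - I*z^3 - 9*z^2 + 10*I*z^2 + 168*z - 10*I*z - 168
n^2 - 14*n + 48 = (n - 8)*(n - 6)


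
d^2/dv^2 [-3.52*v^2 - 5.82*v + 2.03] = -7.04000000000000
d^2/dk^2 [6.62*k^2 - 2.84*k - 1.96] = 13.2400000000000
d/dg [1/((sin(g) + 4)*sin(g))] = -2*(sin(g) + 2)*cos(g)/((sin(g) + 4)^2*sin(g)^2)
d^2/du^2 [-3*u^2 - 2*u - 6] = -6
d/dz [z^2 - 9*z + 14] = 2*z - 9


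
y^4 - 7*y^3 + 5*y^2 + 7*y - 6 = (y - 6)*(y - 1)^2*(y + 1)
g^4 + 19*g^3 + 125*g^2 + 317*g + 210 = (g + 1)*(g + 5)*(g + 6)*(g + 7)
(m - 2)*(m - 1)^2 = m^3 - 4*m^2 + 5*m - 2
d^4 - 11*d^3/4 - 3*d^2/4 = d^2*(d - 3)*(d + 1/4)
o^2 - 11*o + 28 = (o - 7)*(o - 4)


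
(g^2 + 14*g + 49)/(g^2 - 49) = (g + 7)/(g - 7)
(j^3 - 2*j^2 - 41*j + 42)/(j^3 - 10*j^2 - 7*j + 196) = (j^2 + 5*j - 6)/(j^2 - 3*j - 28)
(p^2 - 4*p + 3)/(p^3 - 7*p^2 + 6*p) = (p - 3)/(p*(p - 6))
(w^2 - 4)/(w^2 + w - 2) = (w - 2)/(w - 1)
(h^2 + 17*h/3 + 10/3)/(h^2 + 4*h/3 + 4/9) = 3*(h + 5)/(3*h + 2)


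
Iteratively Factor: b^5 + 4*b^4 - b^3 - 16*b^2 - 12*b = (b)*(b^4 + 4*b^3 - b^2 - 16*b - 12) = b*(b + 2)*(b^3 + 2*b^2 - 5*b - 6) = b*(b - 2)*(b + 2)*(b^2 + 4*b + 3) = b*(b - 2)*(b + 2)*(b + 3)*(b + 1)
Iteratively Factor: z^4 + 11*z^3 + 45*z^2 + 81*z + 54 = (z + 2)*(z^3 + 9*z^2 + 27*z + 27) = (z + 2)*(z + 3)*(z^2 + 6*z + 9) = (z + 2)*(z + 3)^2*(z + 3)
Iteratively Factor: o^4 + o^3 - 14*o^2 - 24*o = (o + 2)*(o^3 - o^2 - 12*o) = o*(o + 2)*(o^2 - o - 12) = o*(o + 2)*(o + 3)*(o - 4)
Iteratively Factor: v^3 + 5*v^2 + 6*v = (v)*(v^2 + 5*v + 6) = v*(v + 2)*(v + 3)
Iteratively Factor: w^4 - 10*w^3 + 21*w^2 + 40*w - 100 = (w + 2)*(w^3 - 12*w^2 + 45*w - 50) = (w - 2)*(w + 2)*(w^2 - 10*w + 25) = (w - 5)*(w - 2)*(w + 2)*(w - 5)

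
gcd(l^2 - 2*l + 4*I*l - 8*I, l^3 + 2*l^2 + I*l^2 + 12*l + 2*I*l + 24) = l + 4*I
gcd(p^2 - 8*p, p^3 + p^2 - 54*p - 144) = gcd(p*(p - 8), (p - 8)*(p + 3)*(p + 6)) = p - 8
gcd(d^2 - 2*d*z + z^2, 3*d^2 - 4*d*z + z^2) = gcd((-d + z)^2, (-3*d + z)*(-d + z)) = -d + z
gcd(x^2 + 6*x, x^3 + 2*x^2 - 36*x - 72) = x + 6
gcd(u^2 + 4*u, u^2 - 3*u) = u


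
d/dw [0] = 0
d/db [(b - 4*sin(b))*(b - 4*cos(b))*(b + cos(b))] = -(b - 4*sin(b))*(b - 4*cos(b))*(sin(b) - 1) + (b - 4*sin(b))*(b + cos(b))*(4*sin(b) + 1) - (b - 4*cos(b))*(b + cos(b))*(4*cos(b) - 1)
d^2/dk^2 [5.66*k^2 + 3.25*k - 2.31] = 11.3200000000000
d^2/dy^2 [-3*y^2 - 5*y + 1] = -6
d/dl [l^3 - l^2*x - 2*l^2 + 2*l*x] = 3*l^2 - 2*l*x - 4*l + 2*x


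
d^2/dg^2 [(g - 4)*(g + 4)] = 2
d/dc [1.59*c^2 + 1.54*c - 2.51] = 3.18*c + 1.54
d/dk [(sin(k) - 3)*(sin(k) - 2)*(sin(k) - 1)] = (3*sin(k)^2 - 12*sin(k) + 11)*cos(k)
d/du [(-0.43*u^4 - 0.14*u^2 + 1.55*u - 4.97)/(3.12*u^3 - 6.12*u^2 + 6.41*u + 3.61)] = (-1.3416*u^6 + 5.2632*u^5 - 7.8321*u^4 - 15.8812*u^3 + 55.1078*u^2 - 61.8436*u + 37.4532)/(9.7344*u^6 - 38.1888*u^5 + 77.4528*u^4 - 55.932*u^3 - 3.09829999999999*u^2 + 46.2802*u + 13.0321)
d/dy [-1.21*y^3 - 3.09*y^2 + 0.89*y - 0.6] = -3.63*y^2 - 6.18*y + 0.89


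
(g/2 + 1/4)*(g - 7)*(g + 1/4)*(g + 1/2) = g^4/2 - 23*g^3/8 - 33*g^2/8 - 55*g/32 - 7/32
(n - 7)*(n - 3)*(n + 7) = n^3 - 3*n^2 - 49*n + 147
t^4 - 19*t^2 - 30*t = t*(t - 5)*(t + 2)*(t + 3)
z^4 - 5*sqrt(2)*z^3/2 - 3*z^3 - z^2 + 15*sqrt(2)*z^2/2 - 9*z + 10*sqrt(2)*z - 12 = (z - 4)*(z + 1)*(z - 3*sqrt(2)/2)*(z - sqrt(2))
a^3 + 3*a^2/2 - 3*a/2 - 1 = (a - 1)*(a + 1/2)*(a + 2)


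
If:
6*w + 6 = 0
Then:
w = -1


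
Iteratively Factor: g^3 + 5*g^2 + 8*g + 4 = (g + 2)*(g^2 + 3*g + 2) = (g + 1)*(g + 2)*(g + 2)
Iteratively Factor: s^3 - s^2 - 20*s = (s)*(s^2 - s - 20) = s*(s - 5)*(s + 4)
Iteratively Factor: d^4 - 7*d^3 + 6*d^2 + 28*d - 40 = (d + 2)*(d^3 - 9*d^2 + 24*d - 20) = (d - 5)*(d + 2)*(d^2 - 4*d + 4) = (d - 5)*(d - 2)*(d + 2)*(d - 2)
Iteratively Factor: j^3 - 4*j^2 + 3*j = (j - 3)*(j^2 - j) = j*(j - 3)*(j - 1)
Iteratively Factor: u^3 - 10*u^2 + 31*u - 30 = (u - 5)*(u^2 - 5*u + 6) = (u - 5)*(u - 2)*(u - 3)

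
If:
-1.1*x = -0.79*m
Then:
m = 1.39240506329114*x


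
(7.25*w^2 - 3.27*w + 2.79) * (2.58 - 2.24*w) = -16.24*w^3 + 26.0298*w^2 - 14.6862*w + 7.1982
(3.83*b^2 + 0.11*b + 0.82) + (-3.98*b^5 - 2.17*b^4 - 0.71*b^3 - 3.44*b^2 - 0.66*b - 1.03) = -3.98*b^5 - 2.17*b^4 - 0.71*b^3 + 0.39*b^2 - 0.55*b - 0.21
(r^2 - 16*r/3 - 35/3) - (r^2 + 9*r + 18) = -43*r/3 - 89/3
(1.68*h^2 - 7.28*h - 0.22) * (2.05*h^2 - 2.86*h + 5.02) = 3.444*h^4 - 19.7288*h^3 + 28.8034*h^2 - 35.9164*h - 1.1044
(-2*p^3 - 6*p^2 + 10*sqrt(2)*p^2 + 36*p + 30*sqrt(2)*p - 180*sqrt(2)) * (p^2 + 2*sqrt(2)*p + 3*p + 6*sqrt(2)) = -2*p^5 - 12*p^4 + 6*sqrt(2)*p^4 + 36*sqrt(2)*p^3 + 58*p^3 - 54*sqrt(2)*p^2 + 348*p^2 - 324*sqrt(2)*p - 360*p - 2160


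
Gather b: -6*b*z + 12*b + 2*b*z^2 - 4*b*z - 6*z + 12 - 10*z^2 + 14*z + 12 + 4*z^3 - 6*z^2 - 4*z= b*(2*z^2 - 10*z + 12) + 4*z^3 - 16*z^2 + 4*z + 24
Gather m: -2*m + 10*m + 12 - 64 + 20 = 8*m - 32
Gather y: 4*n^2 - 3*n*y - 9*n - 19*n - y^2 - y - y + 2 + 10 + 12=4*n^2 - 28*n - y^2 + y*(-3*n - 2) + 24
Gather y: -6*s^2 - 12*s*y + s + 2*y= -6*s^2 + s + y*(2 - 12*s)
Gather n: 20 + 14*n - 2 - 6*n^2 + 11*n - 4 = -6*n^2 + 25*n + 14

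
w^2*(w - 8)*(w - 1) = w^4 - 9*w^3 + 8*w^2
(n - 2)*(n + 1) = n^2 - n - 2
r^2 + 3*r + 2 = (r + 1)*(r + 2)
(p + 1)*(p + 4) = p^2 + 5*p + 4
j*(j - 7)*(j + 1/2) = j^3 - 13*j^2/2 - 7*j/2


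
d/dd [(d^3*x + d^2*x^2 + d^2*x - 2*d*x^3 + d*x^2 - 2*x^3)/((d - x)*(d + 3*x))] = x*(d^2 + 6*d*x + 6*x^2 + x)/(d^2 + 6*d*x + 9*x^2)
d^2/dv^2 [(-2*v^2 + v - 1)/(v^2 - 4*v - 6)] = 2*(-7*v^3 - 39*v^2 + 30*v - 118)/(v^6 - 12*v^5 + 30*v^4 + 80*v^3 - 180*v^2 - 432*v - 216)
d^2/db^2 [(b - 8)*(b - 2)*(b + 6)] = 6*b - 8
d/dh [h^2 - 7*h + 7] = 2*h - 7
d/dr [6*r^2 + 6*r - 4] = 12*r + 6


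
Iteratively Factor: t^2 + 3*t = (t + 3)*(t)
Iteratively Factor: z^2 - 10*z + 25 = (z - 5)*(z - 5)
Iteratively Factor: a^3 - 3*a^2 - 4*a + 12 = (a + 2)*(a^2 - 5*a + 6) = (a - 2)*(a + 2)*(a - 3)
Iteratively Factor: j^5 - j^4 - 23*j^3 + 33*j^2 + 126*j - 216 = (j + 4)*(j^4 - 5*j^3 - 3*j^2 + 45*j - 54) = (j + 3)*(j + 4)*(j^3 - 8*j^2 + 21*j - 18) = (j - 3)*(j + 3)*(j + 4)*(j^2 - 5*j + 6) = (j - 3)*(j - 2)*(j + 3)*(j + 4)*(j - 3)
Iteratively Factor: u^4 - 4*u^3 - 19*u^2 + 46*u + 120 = (u - 5)*(u^3 + u^2 - 14*u - 24) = (u - 5)*(u - 4)*(u^2 + 5*u + 6) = (u - 5)*(u - 4)*(u + 3)*(u + 2)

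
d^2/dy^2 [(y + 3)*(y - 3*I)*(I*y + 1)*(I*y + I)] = -12*y^2 + 24*y*(-1 + I) + 32*I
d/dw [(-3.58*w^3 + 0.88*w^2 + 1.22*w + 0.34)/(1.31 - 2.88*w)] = (20.6208*w^3 - 16.6038*w^2 + 2.3056*w + 2.5774)/(8.2944*w^2 - 7.5456*w + 1.7161)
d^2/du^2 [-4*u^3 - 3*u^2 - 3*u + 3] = -24*u - 6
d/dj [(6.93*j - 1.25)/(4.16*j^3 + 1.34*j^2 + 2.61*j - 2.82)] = (-57.6576*j^3 + 6.3138*j^2 + 3.35*j - 16.2801)/(17.3056*j^6 + 11.1488*j^5 + 23.5108*j^4 - 16.4676*j^3 - 0.745500000000001*j^2 - 14.7204*j + 7.9524)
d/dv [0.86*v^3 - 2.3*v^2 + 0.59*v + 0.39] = 2.58*v^2 - 4.6*v + 0.59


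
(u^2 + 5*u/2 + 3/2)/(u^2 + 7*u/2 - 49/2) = (2*u^2 + 5*u + 3)/(2*u^2 + 7*u - 49)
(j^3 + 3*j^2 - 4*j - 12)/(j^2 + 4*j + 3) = (j^2 - 4)/(j + 1)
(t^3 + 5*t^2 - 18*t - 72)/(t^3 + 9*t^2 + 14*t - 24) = (t^2 - t - 12)/(t^2 + 3*t - 4)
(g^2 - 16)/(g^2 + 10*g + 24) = (g - 4)/(g + 6)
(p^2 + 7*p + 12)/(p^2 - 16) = (p + 3)/(p - 4)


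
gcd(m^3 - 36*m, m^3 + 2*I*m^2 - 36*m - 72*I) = m^2 - 36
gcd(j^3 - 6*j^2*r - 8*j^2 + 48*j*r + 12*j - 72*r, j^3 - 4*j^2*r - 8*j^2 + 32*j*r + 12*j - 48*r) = j^2 - 8*j + 12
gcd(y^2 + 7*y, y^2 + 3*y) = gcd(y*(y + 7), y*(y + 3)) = y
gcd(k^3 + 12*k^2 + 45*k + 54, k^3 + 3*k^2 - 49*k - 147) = k + 3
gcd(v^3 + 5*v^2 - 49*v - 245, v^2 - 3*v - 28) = v - 7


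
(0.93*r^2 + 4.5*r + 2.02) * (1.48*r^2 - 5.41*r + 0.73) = 1.3764*r^4 + 1.6287*r^3 - 20.6765*r^2 - 7.6432*r + 1.4746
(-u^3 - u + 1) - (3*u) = -u^3 - 4*u + 1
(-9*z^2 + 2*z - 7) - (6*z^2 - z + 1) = -15*z^2 + 3*z - 8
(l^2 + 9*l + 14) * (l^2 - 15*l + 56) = l^4 - 6*l^3 - 65*l^2 + 294*l + 784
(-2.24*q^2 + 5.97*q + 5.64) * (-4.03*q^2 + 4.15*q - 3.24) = 9.0272*q^4 - 33.3551*q^3 + 9.3039*q^2 + 4.0632*q - 18.2736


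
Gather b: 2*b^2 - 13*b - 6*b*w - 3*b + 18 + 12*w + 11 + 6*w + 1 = 2*b^2 + b*(-6*w - 16) + 18*w + 30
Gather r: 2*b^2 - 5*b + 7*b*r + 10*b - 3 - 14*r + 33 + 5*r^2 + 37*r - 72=2*b^2 + 5*b + 5*r^2 + r*(7*b + 23) - 42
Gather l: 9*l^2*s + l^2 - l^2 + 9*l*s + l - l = 9*l^2*s + 9*l*s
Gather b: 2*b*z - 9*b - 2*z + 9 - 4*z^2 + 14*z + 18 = b*(2*z - 9) - 4*z^2 + 12*z + 27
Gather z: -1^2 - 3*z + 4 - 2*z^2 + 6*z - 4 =-2*z^2 + 3*z - 1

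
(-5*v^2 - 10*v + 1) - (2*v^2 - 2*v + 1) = -7*v^2 - 8*v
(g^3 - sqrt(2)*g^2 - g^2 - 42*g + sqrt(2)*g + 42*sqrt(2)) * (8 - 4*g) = -4*g^4 + 4*sqrt(2)*g^3 + 12*g^3 - 12*sqrt(2)*g^2 + 160*g^2 - 336*g - 160*sqrt(2)*g + 336*sqrt(2)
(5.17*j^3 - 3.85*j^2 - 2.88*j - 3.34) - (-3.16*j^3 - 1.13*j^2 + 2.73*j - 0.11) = 8.33*j^3 - 2.72*j^2 - 5.61*j - 3.23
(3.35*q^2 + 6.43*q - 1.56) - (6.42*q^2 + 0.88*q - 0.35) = -3.07*q^2 + 5.55*q - 1.21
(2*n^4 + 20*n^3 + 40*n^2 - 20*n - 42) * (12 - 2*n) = -4*n^5 - 16*n^4 + 160*n^3 + 520*n^2 - 156*n - 504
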